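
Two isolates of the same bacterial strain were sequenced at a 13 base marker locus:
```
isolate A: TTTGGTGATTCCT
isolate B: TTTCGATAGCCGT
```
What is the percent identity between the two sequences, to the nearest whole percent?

6 positions differ (4, 6, 7, 9, 10, 12), so 7 of 13 match: 7/13 = 53.85%.

54%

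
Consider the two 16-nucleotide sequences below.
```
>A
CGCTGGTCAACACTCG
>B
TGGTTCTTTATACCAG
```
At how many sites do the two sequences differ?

Comparing position by position, 9 sites differ: 1 (C/T), 3 (C/G), 5 (G/T), 6 (G/C), 8 (C/T), 9 (A/T), 11 (C/T), 14 (T/C), 15 (C/A).

9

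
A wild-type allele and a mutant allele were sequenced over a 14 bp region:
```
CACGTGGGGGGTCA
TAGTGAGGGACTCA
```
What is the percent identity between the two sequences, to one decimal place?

7 positions differ (1, 3, 4, 5, 6, 10, 11), so 7 of 14 match: 7/14 = 50%.

50.0%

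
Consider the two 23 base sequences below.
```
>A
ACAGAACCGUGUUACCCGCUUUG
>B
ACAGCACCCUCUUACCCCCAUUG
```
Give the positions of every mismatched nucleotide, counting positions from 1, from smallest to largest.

Scanning 1-based: 5: A/C; 9: G/C; 11: G/C; 18: G/C; 20: U/A.

5, 9, 11, 18, 20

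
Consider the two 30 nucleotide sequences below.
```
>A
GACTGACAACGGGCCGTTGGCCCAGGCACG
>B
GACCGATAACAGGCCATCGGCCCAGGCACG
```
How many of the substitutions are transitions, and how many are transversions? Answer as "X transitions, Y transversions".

Mismatches (1-based):
position 4: T→C (pyrimidine→pyrimidine, transition)
position 7: C→T (pyrimidine→pyrimidine, transition)
position 11: G→A (purine→purine, transition)
position 16: G→A (purine→purine, transition)
position 18: T→C (pyrimidine→pyrimidine, transition)

5 transitions, 0 transversions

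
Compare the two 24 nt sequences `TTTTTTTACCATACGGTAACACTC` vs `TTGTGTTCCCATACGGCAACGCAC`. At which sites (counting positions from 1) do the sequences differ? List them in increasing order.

Scanning 1-based: 3: T/G; 5: T/G; 8: A/C; 17: T/C; 21: A/G; 23: T/A.

3, 5, 8, 17, 21, 23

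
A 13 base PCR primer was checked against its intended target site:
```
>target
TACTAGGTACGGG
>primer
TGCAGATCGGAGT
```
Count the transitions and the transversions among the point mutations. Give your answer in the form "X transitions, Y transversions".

Mismatches (1-based):
position 2: A→G (purine→purine, transition)
position 4: T→A (pyrimidine→purine, transversion)
position 5: A→G (purine→purine, transition)
position 6: G→A (purine→purine, transition)
position 7: G→T (purine→pyrimidine, transversion)
position 8: T→C (pyrimidine→pyrimidine, transition)
position 9: A→G (purine→purine, transition)
position 10: C→G (pyrimidine→purine, transversion)
position 11: G→A (purine→purine, transition)
position 13: G→T (purine→pyrimidine, transversion)

6 transitions, 4 transversions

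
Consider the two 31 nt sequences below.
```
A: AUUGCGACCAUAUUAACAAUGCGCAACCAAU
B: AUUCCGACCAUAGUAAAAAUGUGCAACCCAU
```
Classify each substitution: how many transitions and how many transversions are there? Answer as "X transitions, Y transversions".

Mismatches (1-based):
base 4: G→C (purine→pyrimidine, transversion)
base 13: U→G (pyrimidine→purine, transversion)
base 17: C→A (pyrimidine→purine, transversion)
base 22: C→U (pyrimidine→pyrimidine, transition)
base 29: A→C (purine→pyrimidine, transversion)

1 transition, 4 transversions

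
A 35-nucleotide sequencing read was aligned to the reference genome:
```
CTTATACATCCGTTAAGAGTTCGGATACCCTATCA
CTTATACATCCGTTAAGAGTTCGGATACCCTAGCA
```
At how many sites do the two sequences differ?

1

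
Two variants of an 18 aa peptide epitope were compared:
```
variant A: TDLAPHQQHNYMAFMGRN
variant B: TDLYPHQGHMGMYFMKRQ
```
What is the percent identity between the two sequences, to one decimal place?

7 positions differ (4, 8, 10, 11, 13, 16, 18), so 11 of 18 match: 11/18 = 61.11%.

61.1%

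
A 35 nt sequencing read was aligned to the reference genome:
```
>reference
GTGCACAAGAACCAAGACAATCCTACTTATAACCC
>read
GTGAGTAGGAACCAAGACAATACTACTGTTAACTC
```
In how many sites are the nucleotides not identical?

Comparing position by position, 8 sites differ: 4 (C/A), 5 (A/G), 6 (C/T), 8 (A/G), 22 (C/A), 28 (T/G), 29 (A/T), 34 (C/T).

8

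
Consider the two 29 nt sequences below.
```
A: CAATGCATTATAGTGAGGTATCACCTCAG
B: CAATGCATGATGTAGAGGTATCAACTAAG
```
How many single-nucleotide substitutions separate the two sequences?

6

Mismatches (1-based): position 9: T→G; position 12: A→G; position 13: G→T; position 14: T→A; position 24: C→A; position 27: C→A.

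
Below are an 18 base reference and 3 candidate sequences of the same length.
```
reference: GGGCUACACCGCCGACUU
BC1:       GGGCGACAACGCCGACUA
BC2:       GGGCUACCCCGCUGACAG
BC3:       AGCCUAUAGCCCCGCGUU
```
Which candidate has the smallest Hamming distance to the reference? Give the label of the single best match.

Hamming distances to reference — BC1: 3; BC2: 4; BC3: 7.
Smallest is BC1 with 3 mismatches.

BC1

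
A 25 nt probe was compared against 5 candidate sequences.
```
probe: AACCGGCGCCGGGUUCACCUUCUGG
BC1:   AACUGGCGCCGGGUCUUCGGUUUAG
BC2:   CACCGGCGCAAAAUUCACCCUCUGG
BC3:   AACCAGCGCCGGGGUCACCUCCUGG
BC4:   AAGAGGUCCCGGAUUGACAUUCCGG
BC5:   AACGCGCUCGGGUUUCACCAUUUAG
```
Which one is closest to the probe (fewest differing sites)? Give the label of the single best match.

BC3

Hamming distances to probe — BC1: 8; BC2: 6; BC3: 3; BC4: 8; BC5: 8.
Smallest is BC3 with 3 mismatches.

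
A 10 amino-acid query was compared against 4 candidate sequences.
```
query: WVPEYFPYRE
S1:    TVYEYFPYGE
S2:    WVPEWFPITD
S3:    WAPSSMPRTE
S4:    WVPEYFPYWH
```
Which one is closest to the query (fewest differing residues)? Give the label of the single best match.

S1 differs at 3 residues; S2 differs at 4 residues; S3 differs at 6 residues; S4 differs at 2 residues. The closest is S4.

S4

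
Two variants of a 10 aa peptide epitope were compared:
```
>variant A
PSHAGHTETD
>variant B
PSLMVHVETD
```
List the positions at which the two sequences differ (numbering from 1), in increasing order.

3, 4, 5, 7

Scanning 1-based: 3: H/L; 4: A/M; 5: G/V; 7: T/V.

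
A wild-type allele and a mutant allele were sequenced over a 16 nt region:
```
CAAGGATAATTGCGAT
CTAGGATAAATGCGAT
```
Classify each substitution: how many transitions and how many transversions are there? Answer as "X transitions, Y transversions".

0 transitions, 2 transversions

Transitions (purine↔purine or pyrimidine↔pyrimidine): none.
Transversions (purine↔pyrimidine): 2 A→T, 10 T→A.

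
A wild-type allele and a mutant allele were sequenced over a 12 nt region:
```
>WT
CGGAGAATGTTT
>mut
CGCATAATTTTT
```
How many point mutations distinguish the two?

3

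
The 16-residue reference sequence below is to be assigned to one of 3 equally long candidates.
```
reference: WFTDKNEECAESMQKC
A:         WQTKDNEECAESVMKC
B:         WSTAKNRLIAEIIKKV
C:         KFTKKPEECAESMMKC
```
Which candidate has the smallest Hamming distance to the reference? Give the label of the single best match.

C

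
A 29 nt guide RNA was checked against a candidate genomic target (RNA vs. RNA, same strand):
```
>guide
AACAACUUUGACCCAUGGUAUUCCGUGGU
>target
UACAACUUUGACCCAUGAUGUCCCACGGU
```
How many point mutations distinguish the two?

The sequences differ at positions 1, 18, 20, 22, 25, 26 (1-based) — 6 in total.

6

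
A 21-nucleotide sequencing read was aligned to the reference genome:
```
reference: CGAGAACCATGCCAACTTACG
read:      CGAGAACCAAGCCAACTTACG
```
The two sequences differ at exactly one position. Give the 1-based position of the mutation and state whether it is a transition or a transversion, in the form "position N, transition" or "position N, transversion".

position 10, transversion

The sequences differ only at position 10: T→A (pyrimidine→purine), a transversion.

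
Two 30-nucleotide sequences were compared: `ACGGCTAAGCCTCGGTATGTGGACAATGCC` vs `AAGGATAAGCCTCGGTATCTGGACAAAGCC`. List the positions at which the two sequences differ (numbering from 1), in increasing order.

Scanning 1-based: 2: C/A; 5: C/A; 19: G/C; 27: T/A.

2, 5, 19, 27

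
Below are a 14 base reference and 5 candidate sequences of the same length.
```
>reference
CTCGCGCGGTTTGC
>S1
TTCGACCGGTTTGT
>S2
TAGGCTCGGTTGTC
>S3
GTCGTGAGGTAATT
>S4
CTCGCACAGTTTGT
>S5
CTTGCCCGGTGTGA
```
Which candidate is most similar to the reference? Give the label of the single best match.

S4

S1 differs at 4 sites; S2 differs at 6 sites; S3 differs at 7 sites; S4 differs at 3 sites; S5 differs at 4 sites. The closest is S4.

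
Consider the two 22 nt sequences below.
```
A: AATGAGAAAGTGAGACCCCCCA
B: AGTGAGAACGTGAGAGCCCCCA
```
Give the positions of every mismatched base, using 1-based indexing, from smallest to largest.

2, 9, 16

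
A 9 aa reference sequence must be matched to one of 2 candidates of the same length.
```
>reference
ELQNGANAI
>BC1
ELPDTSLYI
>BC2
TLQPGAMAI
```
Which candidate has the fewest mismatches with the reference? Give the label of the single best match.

BC2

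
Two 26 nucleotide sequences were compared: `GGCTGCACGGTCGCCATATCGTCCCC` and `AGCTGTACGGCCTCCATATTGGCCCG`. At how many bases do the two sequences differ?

7

Comparing position by position, 7 bases differ: 1 (G/A), 6 (C/T), 11 (T/C), 13 (G/T), 20 (C/T), 22 (T/G), 26 (C/G).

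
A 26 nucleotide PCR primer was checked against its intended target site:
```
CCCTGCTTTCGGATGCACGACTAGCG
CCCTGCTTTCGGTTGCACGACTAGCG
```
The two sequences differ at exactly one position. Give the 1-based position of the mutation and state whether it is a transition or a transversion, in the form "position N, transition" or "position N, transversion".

The sequences differ only at position 13: A→T (purine→pyrimidine), a transversion.

position 13, transversion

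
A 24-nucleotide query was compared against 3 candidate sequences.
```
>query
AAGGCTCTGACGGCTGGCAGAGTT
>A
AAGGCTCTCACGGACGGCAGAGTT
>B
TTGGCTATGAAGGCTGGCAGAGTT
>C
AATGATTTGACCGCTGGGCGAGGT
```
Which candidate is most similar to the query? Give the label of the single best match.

A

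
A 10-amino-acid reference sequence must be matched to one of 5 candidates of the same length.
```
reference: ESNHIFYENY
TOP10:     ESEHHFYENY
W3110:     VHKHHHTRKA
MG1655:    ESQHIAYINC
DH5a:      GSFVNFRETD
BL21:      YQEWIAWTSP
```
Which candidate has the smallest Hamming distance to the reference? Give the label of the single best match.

Hamming distances to reference — TOP10: 2; W3110: 9; MG1655: 4; DH5a: 7; BL21: 9.
Smallest is TOP10 with 2 mismatches.

TOP10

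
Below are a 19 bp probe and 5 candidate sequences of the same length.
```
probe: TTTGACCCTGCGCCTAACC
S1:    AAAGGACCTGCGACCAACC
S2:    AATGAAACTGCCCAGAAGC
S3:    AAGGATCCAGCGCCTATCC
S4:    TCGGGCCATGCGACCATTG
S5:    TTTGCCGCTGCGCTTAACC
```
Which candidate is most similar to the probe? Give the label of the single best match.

S5

Hamming distances to probe — S1: 7; S2: 8; S3: 6; S4: 9; S5: 3.
Smallest is S5 with 3 mismatches.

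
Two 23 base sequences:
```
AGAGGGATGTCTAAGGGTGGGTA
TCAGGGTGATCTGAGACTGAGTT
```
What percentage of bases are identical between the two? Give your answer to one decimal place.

56.5%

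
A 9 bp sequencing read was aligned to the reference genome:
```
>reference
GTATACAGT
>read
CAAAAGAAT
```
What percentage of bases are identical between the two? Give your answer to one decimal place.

44.4%

Mismatches at positions 1, 2, 4, 6, 8 (1-based): 5 of 9.
Identical positions: 4/9 = 44.44% → 44.4%.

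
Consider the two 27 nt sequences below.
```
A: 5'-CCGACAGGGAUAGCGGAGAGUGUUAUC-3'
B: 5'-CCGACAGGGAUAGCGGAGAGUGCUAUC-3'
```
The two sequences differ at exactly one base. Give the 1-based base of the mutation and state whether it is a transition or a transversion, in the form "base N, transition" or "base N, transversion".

base 23, transition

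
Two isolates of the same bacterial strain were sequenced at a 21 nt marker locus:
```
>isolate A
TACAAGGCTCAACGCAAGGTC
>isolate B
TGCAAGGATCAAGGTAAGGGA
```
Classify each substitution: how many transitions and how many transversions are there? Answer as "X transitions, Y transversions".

Mismatches (1-based):
site 2: A→G (purine→purine, transition)
site 8: C→A (pyrimidine→purine, transversion)
site 13: C→G (pyrimidine→purine, transversion)
site 15: C→T (pyrimidine→pyrimidine, transition)
site 20: T→G (pyrimidine→purine, transversion)
site 21: C→A (pyrimidine→purine, transversion)

2 transitions, 4 transversions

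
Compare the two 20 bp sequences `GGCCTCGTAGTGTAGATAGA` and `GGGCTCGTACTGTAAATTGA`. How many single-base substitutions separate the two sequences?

The sequences differ at positions 3, 10, 15, 18 (1-based) — 4 in total.

4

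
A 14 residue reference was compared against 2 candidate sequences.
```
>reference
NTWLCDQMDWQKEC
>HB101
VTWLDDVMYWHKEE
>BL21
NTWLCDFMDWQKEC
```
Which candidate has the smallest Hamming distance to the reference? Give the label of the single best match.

HB101 differs at 6 residues; BL21 differs at 1 residue. The closest is BL21.

BL21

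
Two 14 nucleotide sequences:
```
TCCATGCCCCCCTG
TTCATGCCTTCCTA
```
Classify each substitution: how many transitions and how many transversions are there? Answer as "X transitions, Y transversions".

4 transitions, 0 transversions

Transitions (purine↔purine or pyrimidine↔pyrimidine): 2 C→T, 9 C→T, 10 C→T, 14 G→A.
Transversions (purine↔pyrimidine): none.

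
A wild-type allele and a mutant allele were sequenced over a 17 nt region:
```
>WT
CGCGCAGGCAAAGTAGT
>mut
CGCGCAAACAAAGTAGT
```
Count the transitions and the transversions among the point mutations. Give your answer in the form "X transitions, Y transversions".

Mismatches (1-based):
position 7: G→A (purine→purine, transition)
position 8: G→A (purine→purine, transition)

2 transitions, 0 transversions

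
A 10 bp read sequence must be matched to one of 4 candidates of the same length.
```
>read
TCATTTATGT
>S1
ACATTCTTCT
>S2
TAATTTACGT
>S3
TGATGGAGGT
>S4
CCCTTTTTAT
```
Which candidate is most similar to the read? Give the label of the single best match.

Hamming distances to read — S1: 4; S2: 2; S3: 4; S4: 4.
Smallest is S2 with 2 mismatches.

S2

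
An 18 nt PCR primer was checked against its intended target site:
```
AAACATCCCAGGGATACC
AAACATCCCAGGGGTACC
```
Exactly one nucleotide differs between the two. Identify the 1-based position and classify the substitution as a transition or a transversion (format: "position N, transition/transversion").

Position 14 changes A→G. A is a purine and G is a purine, so this is a transition.

position 14, transition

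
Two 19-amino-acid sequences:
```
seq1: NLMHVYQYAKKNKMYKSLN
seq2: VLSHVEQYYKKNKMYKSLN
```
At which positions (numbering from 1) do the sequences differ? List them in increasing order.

1, 3, 6, 9

Scanning 1-based: 1: N/V; 3: M/S; 6: Y/E; 9: A/Y.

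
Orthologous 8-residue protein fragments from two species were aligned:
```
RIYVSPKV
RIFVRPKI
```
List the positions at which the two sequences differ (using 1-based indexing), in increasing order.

Scanning 1-based: 3: Y/F; 5: S/R; 8: V/I.

3, 5, 8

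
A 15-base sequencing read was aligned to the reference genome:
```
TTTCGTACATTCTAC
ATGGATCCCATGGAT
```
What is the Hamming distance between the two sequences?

Comparing position by position, 10 bases differ: 1 (T/A), 3 (T/G), 4 (C/G), 5 (G/A), 7 (A/C), 9 (A/C), 10 (T/A), 12 (C/G), 13 (T/G), 15 (C/T).

10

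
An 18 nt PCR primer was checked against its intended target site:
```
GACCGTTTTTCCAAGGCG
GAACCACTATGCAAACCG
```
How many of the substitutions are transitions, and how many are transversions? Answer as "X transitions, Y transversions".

Transitions (purine↔purine or pyrimidine↔pyrimidine): 7 T→C, 15 G→A.
Transversions (purine↔pyrimidine): 3 C→A, 5 G→C, 6 T→A, 9 T→A, 11 C→G, 16 G→C.

2 transitions, 6 transversions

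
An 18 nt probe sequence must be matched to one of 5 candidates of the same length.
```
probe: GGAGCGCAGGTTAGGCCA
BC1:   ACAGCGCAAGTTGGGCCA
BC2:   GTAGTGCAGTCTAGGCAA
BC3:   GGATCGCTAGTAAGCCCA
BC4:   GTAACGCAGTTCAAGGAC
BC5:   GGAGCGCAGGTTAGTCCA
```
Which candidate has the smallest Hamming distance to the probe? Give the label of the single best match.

BC5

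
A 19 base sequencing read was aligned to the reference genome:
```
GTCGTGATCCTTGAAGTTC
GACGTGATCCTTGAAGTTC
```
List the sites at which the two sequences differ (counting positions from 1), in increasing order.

2

Differences at site 2 (T→A).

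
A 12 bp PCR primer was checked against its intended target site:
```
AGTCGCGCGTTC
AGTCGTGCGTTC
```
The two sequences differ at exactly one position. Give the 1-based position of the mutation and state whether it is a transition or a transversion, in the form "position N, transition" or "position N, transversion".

Position 6 changes C→T. C is a pyrimidine and T is a pyrimidine, so this is a transition.

position 6, transition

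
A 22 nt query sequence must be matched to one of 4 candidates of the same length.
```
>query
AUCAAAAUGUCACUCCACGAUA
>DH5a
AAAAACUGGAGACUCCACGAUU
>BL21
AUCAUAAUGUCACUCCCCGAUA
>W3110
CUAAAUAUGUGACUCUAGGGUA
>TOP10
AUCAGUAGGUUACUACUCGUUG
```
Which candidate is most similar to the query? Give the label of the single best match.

BL21

DH5a differs at 8 bases; BL21 differs at 2 bases; W3110 differs at 7 bases; TOP10 differs at 8 bases. The closest is BL21.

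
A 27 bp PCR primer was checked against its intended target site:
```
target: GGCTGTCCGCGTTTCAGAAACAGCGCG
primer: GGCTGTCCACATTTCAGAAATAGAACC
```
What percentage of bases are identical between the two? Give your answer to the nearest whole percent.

6 positions differ (9, 11, 21, 24, 25, 27), so 21 of 27 match: 21/27 = 77.78%.

78%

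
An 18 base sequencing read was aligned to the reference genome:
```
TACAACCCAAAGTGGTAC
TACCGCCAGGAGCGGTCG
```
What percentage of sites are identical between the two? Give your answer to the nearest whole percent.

8 positions differ (4, 5, 8, 9, 10, 13, 17, 18), so 10 of 18 match: 10/18 = 55.56%.

56%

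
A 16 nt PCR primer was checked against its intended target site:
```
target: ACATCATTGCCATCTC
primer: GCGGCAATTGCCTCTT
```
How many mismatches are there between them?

8

Comparing position by position, 8 positions differ: 1 (A/G), 3 (A/G), 4 (T/G), 7 (T/A), 9 (G/T), 10 (C/G), 12 (A/C), 16 (C/T).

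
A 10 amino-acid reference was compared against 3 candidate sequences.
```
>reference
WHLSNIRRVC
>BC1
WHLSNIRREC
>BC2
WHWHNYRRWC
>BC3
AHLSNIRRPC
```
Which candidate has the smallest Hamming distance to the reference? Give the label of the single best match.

BC1

BC1 differs at 1 residue; BC2 differs at 4 residues; BC3 differs at 2 residues. The closest is BC1.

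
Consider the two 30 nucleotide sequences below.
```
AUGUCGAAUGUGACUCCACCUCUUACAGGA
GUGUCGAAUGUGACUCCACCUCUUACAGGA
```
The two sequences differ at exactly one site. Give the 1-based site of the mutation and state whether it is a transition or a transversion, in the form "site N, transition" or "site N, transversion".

Site 1 changes A→G. A is a purine and G is a purine, so this is a transition.

site 1, transition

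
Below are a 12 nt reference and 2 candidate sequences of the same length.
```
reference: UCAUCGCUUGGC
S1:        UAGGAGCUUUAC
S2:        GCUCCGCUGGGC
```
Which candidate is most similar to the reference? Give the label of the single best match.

S2

S1 differs at 6 positions; S2 differs at 4 positions. The closest is S2.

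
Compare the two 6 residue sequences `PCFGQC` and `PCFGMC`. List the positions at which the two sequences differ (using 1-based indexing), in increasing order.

5

Scanning 1-based: 5: Q/M.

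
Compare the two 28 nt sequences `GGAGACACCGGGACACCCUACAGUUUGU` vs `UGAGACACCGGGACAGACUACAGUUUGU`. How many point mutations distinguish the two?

Comparing position by position, 3 positions differ: 1 (G/U), 16 (C/G), 17 (C/A).

3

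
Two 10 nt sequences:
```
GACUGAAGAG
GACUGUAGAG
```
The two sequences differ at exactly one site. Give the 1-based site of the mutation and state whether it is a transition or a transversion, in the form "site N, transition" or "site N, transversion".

site 6, transversion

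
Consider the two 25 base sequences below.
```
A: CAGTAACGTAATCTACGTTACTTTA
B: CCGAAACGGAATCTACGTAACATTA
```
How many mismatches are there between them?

5

The sequences differ at positions 2, 4, 9, 19, 22 (1-based) — 5 in total.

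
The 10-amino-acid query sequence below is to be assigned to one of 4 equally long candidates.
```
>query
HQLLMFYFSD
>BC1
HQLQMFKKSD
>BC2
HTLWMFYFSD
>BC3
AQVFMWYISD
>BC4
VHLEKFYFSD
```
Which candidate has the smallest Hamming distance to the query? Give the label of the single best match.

Hamming distances to query — BC1: 3; BC2: 2; BC3: 5; BC4: 4.
Smallest is BC2 with 2 mismatches.

BC2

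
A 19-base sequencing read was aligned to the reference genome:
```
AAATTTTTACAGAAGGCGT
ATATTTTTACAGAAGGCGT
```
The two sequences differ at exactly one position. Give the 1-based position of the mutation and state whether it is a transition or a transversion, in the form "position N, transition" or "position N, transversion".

position 2, transversion

The sequences differ only at position 2: A→T (purine→pyrimidine), a transversion.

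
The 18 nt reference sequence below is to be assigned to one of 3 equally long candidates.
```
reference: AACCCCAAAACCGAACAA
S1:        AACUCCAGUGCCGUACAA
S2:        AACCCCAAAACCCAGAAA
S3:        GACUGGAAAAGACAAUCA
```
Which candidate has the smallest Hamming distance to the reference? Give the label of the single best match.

S2

Hamming distances to reference — S1: 5; S2: 3; S3: 9.
Smallest is S2 with 3 mismatches.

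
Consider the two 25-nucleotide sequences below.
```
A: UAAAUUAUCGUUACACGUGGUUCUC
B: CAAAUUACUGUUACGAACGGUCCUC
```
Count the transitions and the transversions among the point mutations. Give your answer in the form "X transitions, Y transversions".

7 transitions, 1 transversion

Transitions (purine↔purine or pyrimidine↔pyrimidine): 1 U→C, 8 U→C, 9 C→U, 15 A→G, 17 G→A, 18 U→C, 22 U→C.
Transversions (purine↔pyrimidine): 16 C→A.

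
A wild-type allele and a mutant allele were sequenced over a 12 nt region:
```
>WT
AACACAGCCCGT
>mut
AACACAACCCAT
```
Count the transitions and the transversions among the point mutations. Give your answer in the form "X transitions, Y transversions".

Mismatches (1-based):
position 7: G→A (purine→purine, transition)
position 11: G→A (purine→purine, transition)

2 transitions, 0 transversions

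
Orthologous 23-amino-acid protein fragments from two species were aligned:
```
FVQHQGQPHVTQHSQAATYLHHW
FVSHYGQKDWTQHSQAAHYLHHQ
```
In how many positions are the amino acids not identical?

The sequences differ at positions 3, 5, 8, 9, 10, 18, 23 (1-based) — 7 in total.

7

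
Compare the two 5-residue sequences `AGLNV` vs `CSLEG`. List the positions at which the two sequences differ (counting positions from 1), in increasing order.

1, 2, 4, 5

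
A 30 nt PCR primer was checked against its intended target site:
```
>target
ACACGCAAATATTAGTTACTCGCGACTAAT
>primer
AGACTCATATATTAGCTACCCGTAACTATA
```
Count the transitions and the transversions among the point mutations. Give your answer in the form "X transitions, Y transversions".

Transitions (purine↔purine or pyrimidine↔pyrimidine): 16 T→C, 20 T→C, 23 C→T, 24 G→A.
Transversions (purine↔pyrimidine): 2 C→G, 5 G→T, 8 A→T, 29 A→T, 30 T→A.

4 transitions, 5 transversions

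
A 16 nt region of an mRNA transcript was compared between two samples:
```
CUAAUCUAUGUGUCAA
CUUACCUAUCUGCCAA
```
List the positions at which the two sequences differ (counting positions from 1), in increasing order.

3, 5, 10, 13

Scanning 1-based: 3: A/U; 5: U/C; 10: G/C; 13: U/C.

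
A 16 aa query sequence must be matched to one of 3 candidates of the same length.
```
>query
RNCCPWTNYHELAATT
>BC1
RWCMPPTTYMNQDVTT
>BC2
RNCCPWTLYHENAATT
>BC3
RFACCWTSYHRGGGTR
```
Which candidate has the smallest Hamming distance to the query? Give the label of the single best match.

BC2

Hamming distances to query — BC1: 9; BC2: 2; BC3: 9.
Smallest is BC2 with 2 mismatches.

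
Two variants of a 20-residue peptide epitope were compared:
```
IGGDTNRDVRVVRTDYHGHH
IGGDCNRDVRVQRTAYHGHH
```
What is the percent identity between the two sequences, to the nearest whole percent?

Mismatches at positions 5, 12, 15 (1-based): 3 of 20.
Identical positions: 17/20 = 85% → 85%.

85%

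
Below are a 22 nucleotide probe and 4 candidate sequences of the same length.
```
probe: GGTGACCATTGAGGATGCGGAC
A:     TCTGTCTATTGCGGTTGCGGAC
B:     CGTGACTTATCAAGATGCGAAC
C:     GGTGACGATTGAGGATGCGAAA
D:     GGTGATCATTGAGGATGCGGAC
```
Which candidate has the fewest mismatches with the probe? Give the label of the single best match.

D

A differs at 6 sites; B differs at 7 sites; C differs at 3 sites; D differs at 1 site. The closest is D.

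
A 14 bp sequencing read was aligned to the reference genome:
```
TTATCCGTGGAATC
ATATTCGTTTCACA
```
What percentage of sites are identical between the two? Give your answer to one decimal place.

50.0%

7 positions differ (1, 5, 9, 10, 11, 13, 14), so 7 of 14 match: 7/14 = 50%.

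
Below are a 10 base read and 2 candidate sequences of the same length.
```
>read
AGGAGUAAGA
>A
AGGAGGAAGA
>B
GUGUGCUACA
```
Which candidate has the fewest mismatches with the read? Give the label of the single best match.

A

A differs at 1 base; B differs at 6 bases. The closest is A.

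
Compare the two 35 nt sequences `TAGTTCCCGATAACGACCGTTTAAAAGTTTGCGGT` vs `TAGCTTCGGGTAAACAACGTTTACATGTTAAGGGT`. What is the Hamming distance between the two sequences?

12

Comparing position by position, 12 positions differ: 4 (T/C), 6 (C/T), 8 (C/G), 10 (A/G), 14 (C/A), 15 (G/C), 17 (C/A), 24 (A/C), 26 (A/T), 30 (T/A), 31 (G/A), 32 (C/G).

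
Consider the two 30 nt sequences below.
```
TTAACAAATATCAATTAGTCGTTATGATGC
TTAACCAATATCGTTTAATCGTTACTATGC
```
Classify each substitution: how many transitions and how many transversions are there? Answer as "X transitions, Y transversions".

Mismatches (1-based):
position 6: A→C (purine→pyrimidine, transversion)
position 13: A→G (purine→purine, transition)
position 14: A→T (purine→pyrimidine, transversion)
position 18: G→A (purine→purine, transition)
position 25: T→C (pyrimidine→pyrimidine, transition)
position 26: G→T (purine→pyrimidine, transversion)

3 transitions, 3 transversions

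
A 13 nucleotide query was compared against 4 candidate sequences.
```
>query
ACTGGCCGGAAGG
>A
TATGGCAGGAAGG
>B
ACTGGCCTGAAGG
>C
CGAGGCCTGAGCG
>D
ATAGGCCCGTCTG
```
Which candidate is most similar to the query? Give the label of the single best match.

B

A differs at 3 bases; B differs at 1 base; C differs at 6 bases; D differs at 6 bases. The closest is B.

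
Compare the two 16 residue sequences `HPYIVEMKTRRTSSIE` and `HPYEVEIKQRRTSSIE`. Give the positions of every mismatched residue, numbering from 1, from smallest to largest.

4, 7, 9

Scanning 1-based: 4: I/E; 7: M/I; 9: T/Q.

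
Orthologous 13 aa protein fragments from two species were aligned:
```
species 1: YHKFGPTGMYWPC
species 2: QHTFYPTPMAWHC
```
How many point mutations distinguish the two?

6

Mismatches (1-based): residue 1: Y→Q; residue 3: K→T; residue 5: G→Y; residue 8: G→P; residue 10: Y→A; residue 12: P→H.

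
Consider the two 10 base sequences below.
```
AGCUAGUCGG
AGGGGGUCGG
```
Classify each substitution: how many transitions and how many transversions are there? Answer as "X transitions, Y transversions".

Mismatches (1-based):
site 3: C→G (pyrimidine→purine, transversion)
site 4: U→G (pyrimidine→purine, transversion)
site 5: A→G (purine→purine, transition)

1 transition, 2 transversions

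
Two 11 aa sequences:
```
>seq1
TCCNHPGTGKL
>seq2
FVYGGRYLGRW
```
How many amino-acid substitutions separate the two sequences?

The sequences differ at positions 1, 2, 3, 4, 5, 6, 7, 8, 10, 11 (1-based) — 10 in total.

10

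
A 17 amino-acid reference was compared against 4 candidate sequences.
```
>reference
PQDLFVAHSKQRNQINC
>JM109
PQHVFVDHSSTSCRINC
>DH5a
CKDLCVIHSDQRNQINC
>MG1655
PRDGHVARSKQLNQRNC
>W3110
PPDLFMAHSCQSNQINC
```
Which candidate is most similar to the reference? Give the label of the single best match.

JM109 differs at 8 positions; DH5a differs at 5 positions; MG1655 differs at 6 positions; W3110 differs at 4 positions. The closest is W3110.

W3110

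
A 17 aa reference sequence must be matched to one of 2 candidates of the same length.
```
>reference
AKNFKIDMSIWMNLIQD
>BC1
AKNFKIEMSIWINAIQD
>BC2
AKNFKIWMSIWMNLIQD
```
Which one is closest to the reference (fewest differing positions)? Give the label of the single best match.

BC2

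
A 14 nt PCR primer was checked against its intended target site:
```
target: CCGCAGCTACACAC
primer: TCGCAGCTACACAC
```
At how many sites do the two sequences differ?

Comparing position by position, 1 site differs: 1 (C/T).

1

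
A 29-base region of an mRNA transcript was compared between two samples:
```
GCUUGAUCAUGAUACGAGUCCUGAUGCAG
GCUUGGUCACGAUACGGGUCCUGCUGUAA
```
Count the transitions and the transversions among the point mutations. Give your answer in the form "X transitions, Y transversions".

Transitions (purine↔purine or pyrimidine↔pyrimidine): 6 A→G, 10 U→C, 17 A→G, 27 C→U, 29 G→A.
Transversions (purine↔pyrimidine): 24 A→C.

5 transitions, 1 transversion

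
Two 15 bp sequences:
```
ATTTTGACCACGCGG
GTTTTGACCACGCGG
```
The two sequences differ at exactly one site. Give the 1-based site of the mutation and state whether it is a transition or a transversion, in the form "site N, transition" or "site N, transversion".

site 1, transition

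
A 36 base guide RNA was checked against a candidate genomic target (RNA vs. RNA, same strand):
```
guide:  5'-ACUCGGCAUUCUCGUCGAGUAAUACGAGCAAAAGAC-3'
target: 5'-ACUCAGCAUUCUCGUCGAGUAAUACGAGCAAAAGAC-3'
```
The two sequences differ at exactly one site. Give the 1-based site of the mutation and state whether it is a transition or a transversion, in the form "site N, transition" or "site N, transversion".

The sequences differ only at site 5: G→A (purine→purine), a transition.

site 5, transition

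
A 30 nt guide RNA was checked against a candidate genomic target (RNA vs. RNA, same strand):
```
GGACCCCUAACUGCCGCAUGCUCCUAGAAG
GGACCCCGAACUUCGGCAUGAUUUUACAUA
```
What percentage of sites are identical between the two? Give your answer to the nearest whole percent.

70%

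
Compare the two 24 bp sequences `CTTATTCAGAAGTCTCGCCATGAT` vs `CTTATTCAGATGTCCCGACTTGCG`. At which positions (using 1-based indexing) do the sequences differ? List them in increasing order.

11, 15, 18, 20, 23, 24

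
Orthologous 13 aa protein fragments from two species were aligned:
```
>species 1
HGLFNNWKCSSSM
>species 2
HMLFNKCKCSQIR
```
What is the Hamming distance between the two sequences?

Comparing position by position, 6 positions differ: 2 (G/M), 6 (N/K), 7 (W/C), 11 (S/Q), 12 (S/I), 13 (M/R).

6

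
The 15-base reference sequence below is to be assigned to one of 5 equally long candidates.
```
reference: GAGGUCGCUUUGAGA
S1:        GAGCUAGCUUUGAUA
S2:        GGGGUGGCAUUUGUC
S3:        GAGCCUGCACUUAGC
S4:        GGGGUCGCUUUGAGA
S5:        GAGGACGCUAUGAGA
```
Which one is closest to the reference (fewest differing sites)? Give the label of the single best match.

S1 differs at 3 sites; S2 differs at 7 sites; S3 differs at 7 sites; S4 differs at 1 site; S5 differs at 2 sites. The closest is S4.

S4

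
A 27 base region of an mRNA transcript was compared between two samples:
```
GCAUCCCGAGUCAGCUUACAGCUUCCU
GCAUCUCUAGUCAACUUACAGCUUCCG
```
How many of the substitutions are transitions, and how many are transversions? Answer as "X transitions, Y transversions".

2 transitions, 2 transversions

Mismatches (1-based):
base 6: C→U (pyrimidine→pyrimidine, transition)
base 8: G→U (purine→pyrimidine, transversion)
base 14: G→A (purine→purine, transition)
base 27: U→G (pyrimidine→purine, transversion)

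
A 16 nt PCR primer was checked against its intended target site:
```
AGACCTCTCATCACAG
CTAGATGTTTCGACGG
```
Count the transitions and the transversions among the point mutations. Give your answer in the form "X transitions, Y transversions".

3 transitions, 7 transversions

Transitions (purine↔purine or pyrimidine↔pyrimidine): 9 C→T, 11 T→C, 15 A→G.
Transversions (purine↔pyrimidine): 1 A→C, 2 G→T, 4 C→G, 5 C→A, 7 C→G, 10 A→T, 12 C→G.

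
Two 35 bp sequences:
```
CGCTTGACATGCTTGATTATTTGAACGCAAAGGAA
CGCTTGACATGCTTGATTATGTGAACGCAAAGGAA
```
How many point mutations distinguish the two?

Comparing position by position, 1 base differs: 21 (T/G).

1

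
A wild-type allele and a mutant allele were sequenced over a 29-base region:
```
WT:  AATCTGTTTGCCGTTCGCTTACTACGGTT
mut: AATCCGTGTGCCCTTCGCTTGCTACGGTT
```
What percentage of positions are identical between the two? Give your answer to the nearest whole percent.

86%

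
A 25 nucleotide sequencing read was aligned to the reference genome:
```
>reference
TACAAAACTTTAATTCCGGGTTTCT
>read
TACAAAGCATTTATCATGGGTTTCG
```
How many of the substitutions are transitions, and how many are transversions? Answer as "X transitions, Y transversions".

Transitions (purine↔purine or pyrimidine↔pyrimidine): 7 A→G, 15 T→C, 17 C→T.
Transversions (purine↔pyrimidine): 9 T→A, 12 A→T, 16 C→A, 25 T→G.

3 transitions, 4 transversions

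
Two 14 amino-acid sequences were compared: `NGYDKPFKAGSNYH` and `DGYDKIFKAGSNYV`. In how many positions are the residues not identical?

3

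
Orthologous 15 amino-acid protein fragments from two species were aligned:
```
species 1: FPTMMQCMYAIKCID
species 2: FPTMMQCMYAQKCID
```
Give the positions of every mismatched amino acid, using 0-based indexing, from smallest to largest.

Scanning 0-based: 10: I/Q.

10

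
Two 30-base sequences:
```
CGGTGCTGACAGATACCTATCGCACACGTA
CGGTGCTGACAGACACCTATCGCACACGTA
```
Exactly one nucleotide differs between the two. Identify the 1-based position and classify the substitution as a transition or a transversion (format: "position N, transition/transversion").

Position 14 changes T→C. T is a pyrimidine and C is a pyrimidine, so this is a transition.

position 14, transition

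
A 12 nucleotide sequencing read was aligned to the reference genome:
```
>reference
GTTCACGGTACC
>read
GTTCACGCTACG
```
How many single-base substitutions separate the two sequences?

2

Comparing position by position, 2 sites differ: 8 (G/C), 12 (C/G).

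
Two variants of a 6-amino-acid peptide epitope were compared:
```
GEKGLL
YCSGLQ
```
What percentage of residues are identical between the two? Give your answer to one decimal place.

33.3%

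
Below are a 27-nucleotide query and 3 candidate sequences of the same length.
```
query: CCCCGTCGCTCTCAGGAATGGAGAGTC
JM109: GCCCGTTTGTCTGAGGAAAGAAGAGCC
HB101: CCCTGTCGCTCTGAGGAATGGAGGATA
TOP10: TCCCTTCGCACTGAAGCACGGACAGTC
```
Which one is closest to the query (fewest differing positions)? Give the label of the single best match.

JM109 differs at 8 positions; HB101 differs at 5 positions; TOP10 differs at 8 positions. The closest is HB101.

HB101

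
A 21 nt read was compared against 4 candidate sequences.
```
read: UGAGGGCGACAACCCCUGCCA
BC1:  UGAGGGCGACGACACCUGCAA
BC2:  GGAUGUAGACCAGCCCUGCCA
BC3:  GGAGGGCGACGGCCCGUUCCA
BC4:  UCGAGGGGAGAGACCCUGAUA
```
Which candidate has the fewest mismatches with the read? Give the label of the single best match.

BC1

Hamming distances to read — BC1: 3; BC2: 6; BC3: 5; BC4: 9.
Smallest is BC1 with 3 mismatches.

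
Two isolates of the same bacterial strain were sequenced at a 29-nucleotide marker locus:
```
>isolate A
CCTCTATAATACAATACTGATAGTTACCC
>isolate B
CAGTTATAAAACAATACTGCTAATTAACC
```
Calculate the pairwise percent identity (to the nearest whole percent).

76%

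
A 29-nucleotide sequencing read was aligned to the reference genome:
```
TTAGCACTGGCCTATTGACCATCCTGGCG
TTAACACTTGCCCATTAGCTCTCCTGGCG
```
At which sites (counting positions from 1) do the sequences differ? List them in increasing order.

Scanning 1-based: 4: G/A; 9: G/T; 13: T/C; 17: G/A; 18: A/G; 20: C/T; 21: A/C.

4, 9, 13, 17, 18, 20, 21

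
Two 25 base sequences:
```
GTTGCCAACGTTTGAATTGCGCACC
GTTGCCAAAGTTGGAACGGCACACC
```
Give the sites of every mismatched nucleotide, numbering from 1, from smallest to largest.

9, 13, 17, 18, 21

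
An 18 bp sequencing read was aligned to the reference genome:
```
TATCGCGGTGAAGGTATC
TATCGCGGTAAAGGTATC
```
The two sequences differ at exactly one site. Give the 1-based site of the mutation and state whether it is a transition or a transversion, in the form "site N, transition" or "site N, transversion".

Site 10 changes G→A. G is a purine and A is a purine, so this is a transition.

site 10, transition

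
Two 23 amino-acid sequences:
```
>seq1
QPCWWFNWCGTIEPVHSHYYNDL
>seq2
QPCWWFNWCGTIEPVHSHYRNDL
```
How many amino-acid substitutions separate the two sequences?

Comparing position by position, 1 residue differs: 20 (Y/R).

1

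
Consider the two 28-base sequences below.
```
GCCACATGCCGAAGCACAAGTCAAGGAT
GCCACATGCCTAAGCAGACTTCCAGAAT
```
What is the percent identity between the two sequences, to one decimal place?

78.6%

6 positions differ (11, 17, 19, 20, 23, 26), so 22 of 28 match: 22/28 = 78.57%.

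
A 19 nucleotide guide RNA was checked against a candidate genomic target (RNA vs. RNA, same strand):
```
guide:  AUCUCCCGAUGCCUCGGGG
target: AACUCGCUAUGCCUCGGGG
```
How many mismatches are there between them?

The sequences differ at positions 2, 6, 8 (1-based) — 3 in total.

3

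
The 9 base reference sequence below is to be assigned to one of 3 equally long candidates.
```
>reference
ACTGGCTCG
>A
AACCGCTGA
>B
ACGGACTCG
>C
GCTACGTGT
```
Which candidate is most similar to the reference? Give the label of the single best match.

Hamming distances to reference — A: 5; B: 2; C: 6.
Smallest is B with 2 mismatches.

B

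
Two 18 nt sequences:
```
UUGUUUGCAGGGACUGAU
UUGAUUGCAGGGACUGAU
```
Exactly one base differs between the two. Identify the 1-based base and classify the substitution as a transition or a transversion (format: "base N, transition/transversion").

The sequences differ only at base 4: U→A (pyrimidine→purine), a transversion.

base 4, transversion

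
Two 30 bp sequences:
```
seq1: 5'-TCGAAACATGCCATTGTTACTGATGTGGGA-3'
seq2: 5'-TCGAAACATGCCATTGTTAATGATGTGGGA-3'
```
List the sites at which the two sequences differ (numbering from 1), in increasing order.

Differences at site 20 (C→A).

20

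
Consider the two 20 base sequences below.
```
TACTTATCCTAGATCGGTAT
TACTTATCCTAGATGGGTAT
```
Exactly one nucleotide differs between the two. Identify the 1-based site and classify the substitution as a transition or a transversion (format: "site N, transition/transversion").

site 15, transversion

The sequences differ only at site 15: C→G (pyrimidine→purine), a transversion.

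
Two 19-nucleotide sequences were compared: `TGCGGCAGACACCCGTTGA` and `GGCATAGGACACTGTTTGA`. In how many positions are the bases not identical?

8

The sequences differ at positions 1, 4, 5, 6, 7, 13, 14, 15 (1-based) — 8 in total.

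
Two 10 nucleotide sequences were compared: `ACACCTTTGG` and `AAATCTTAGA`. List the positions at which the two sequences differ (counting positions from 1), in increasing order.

2, 4, 8, 10

Scanning 1-based: 2: C/A; 4: C/T; 8: T/A; 10: G/A.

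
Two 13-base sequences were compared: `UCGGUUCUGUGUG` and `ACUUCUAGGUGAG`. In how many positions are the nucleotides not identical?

7

Mismatches (1-based): position 1: U→A; position 3: G→U; position 4: G→U; position 5: U→C; position 7: C→A; position 8: U→G; position 12: U→A.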